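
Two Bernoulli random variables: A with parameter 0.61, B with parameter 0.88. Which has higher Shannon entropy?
A

For binary distributions, entropy is maximized at p=0.5 and decreases as p moves toward 0 or 1.

H(A) = H(0.61) = 0.9648 bits
H(B) = H(0.88) = 0.5294 bits

Distribution A (p=0.61) is closer to uniform (p=0.5), so it has higher entropy.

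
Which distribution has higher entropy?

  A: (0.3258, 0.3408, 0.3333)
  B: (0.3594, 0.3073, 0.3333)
A

Both distributions are close to uniform, making this a harder comparison.

H(A) = 1.5847 bits
H(B) = 1.5820 bits

The distribution closer to uniform has higher entropy.
Answer: A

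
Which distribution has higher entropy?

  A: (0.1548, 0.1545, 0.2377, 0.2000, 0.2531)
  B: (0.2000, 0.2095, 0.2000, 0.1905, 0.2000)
B

Both distributions are close to uniform, making this a harder comparison.

H(A) = 2.2916 bits
H(B) = 2.3213 bits

The distribution closer to uniform has higher entropy.
Answer: B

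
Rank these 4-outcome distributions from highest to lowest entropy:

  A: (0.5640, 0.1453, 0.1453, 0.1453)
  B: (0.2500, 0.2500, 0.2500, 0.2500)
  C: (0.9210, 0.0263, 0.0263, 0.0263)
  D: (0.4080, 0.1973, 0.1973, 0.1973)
B > D > A > C

Key insight: Entropy is maximized by uniform distributions and minimized by concentrated distributions.

Entropies:
  H(A) = 1.6792 bits
  H(B) = 2.0000 bits
  H(C) = 0.5239 bits
  H(D) = 1.9137 bits

Ranking: B > D > A > C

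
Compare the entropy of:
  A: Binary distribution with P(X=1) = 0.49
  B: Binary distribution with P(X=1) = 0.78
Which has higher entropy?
A

For binary distributions, entropy is maximized at p=0.5 and decreases as p moves toward 0 or 1.

H(A) = H(0.49) = 0.9997 bits
H(B) = H(0.78) = 0.7602 bits

Distribution A (p=0.49) is closer to uniform (p=0.5), so it has higher entropy.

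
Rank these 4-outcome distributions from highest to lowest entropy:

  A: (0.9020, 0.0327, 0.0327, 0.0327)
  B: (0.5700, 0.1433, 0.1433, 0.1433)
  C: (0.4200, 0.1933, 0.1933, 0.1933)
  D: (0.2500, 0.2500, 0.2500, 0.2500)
D > C > B > A

Key insight: Entropy is maximized by uniform distributions and minimized by concentrated distributions.

Entropies:
  H(A) = 0.6179 bits
  H(B) = 1.6673 bits
  H(C) = 1.9007 bits
  H(D) = 2.0000 bits

Ranking: D > C > B > A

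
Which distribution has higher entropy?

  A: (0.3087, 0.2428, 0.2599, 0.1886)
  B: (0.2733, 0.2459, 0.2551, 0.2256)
B

Both distributions are close to uniform, making this a harder comparison.

H(A) = 1.9784 bits
H(B) = 1.9966 bits

The distribution closer to uniform has higher entropy.
Answer: B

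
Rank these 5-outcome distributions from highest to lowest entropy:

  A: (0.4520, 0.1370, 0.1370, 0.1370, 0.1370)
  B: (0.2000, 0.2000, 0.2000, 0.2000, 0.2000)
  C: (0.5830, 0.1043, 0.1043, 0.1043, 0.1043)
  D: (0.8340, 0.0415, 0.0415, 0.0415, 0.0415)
B > A > C > D

Key insight: Entropy is maximized by uniform distributions and minimized by concentrated distributions.

Entropies:
  H(A) = 2.0893 bits
  H(B) = 2.3219 bits
  H(C) = 1.8140 bits
  H(D) = 0.9805 bits

Ranking: B > A > C > D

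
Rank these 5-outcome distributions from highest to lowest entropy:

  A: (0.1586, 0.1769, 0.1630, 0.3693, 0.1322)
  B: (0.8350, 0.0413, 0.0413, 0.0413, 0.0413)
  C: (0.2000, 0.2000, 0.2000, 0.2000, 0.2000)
C > A > B

Key insight: Entropy is maximized by uniform distributions and minimized by concentrated distributions.

- Uniform distributions have maximum entropy log₂(5) = 2.3219 bits
- The more "peaked" or concentrated a distribution, the lower its entropy

Entropies:
  H(A) = 2.2066 bits
  H(B) = 0.9761 bits
  H(C) = 2.3219 bits

Ranking: C > A > B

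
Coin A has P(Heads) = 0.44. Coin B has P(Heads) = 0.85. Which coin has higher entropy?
A

For binary distributions, entropy is maximized at p=0.5 and decreases as p moves toward 0 or 1.

H(A) = H(0.44) = 0.9896 bits
H(B) = H(0.85) = 0.6098 bits

Distribution A (p=0.44) is closer to uniform (p=0.5), so it has higher entropy.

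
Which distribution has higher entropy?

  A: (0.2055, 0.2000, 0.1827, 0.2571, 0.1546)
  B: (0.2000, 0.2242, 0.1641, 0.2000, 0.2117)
B

Both distributions are close to uniform, making this a harder comparison.

H(A) = 2.3019 bits
H(B) = 2.3145 bits

The distribution closer to uniform has higher entropy.
Answer: B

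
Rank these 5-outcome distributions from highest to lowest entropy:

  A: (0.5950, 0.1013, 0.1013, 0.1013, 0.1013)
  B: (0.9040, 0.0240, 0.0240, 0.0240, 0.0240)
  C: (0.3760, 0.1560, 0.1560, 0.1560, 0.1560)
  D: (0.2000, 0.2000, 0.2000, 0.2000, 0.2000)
D > C > A > B

Key insight: Entropy is maximized by uniform distributions and minimized by concentrated distributions.

Entropies:
  H(A) = 1.7838 bits
  H(B) = 0.6482 bits
  H(C) = 2.2032 bits
  H(D) = 2.3219 bits

Ranking: D > C > A > B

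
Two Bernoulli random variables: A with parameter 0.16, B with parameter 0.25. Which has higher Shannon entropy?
B

For binary distributions, entropy is maximized at p=0.5 and decreases as p moves toward 0 or 1.

H(A) = H(0.16) = 0.6343 bits
H(B) = H(0.25) = 0.8113 bits

Distribution B (p=0.25) is closer to uniform (p=0.5), so it has higher entropy.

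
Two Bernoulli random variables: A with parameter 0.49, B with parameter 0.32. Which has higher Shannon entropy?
A

For binary distributions, entropy is maximized at p=0.5 and decreases as p moves toward 0 or 1.

H(A) = H(0.49) = 0.9997 bits
H(B) = H(0.32) = 0.9044 bits

Distribution A (p=0.49) is closer to uniform (p=0.5), so it has higher entropy.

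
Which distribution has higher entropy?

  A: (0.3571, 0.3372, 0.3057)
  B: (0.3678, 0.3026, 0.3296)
A

Both distributions are close to uniform, making this a harder comparison.

H(A) = 1.5820 bits
H(B) = 1.5803 bits

The distribution closer to uniform has higher entropy.
Answer: A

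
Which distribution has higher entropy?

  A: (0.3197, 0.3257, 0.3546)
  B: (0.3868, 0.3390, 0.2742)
A

Both distributions are close to uniform, making this a harder comparison.

H(A) = 1.5835 bits
H(B) = 1.5710 bits

The distribution closer to uniform has higher entropy.
Answer: A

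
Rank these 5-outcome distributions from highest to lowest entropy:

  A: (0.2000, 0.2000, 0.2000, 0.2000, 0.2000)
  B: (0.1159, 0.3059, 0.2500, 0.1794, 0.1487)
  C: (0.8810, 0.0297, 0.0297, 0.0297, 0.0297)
A > B > C

Key insight: Entropy is maximized by uniform distributions and minimized by concentrated distributions.

- Uniform distributions have maximum entropy log₂(5) = 2.3219 bits
- The more "peaked" or concentrated a distribution, the lower its entropy

Entropies:
  H(A) = 2.3219 bits
  H(B) = 2.2367 bits
  H(C) = 0.7645 bits

Ranking: A > B > C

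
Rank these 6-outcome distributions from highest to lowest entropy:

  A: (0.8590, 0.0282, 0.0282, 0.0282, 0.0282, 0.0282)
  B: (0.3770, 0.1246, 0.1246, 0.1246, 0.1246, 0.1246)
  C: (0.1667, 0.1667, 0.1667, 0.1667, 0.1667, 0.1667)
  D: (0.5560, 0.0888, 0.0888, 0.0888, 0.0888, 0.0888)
C > B > D > A

Key insight: Entropy is maximized by uniform distributions and minimized by concentrated distributions.

Entropies:
  H(A) = 0.9142 bits
  H(B) = 2.4025 bits
  H(C) = 2.5850 bits
  H(D) = 2.0219 bits

Ranking: C > B > D > A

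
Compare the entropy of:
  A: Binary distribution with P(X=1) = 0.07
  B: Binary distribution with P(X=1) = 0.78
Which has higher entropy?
B

For binary distributions, entropy is maximized at p=0.5 and decreases as p moves toward 0 or 1.

H(A) = H(0.07) = 0.3659 bits
H(B) = H(0.78) = 0.7602 bits

Distribution B (p=0.78) is closer to uniform (p=0.5), so it has higher entropy.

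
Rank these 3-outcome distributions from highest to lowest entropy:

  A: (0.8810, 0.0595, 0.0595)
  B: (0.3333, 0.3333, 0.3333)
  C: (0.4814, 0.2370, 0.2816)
B > C > A

Key insight: Entropy is maximized by uniform distributions and minimized by concentrated distributions.

- Uniform distributions have maximum entropy log₂(3) = 1.5850 bits
- The more "peaked" or concentrated a distribution, the lower its entropy

Entropies:
  H(A) = 0.6455 bits
  H(B) = 1.5850 bits
  H(C) = 1.5148 bits

Ranking: B > C > A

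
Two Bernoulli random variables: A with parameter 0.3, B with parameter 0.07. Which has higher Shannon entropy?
A

For binary distributions, entropy is maximized at p=0.5 and decreases as p moves toward 0 or 1.

H(A) = H(0.3) = 0.8813 bits
H(B) = H(0.07) = 0.3659 bits

Distribution A (p=0.3) is closer to uniform (p=0.5), so it has higher entropy.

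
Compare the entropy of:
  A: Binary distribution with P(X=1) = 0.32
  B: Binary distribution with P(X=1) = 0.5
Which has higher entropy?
B

For binary distributions, entropy is maximized at p=0.5 and decreases as p moves toward 0 or 1.

H(A) = H(0.32) = 0.9044 bits
H(B) = H(0.5) = 1.0000 bits

Distribution B (p=0.5) is closer to uniform (p=0.5), so it has higher entropy.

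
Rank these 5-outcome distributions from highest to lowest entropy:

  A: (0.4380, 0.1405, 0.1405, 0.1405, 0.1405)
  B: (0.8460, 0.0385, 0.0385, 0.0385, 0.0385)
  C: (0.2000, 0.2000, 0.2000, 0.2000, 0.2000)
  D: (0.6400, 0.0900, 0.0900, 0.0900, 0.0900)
C > A > D > B

Key insight: Entropy is maximized by uniform distributions and minimized by concentrated distributions.

Entropies:
  H(A) = 2.1129 bits
  H(B) = 0.9278 bits
  H(C) = 2.3219 bits
  H(D) = 1.6627 bits

Ranking: C > A > D > B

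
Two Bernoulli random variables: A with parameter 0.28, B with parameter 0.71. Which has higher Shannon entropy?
B

For binary distributions, entropy is maximized at p=0.5 and decreases as p moves toward 0 or 1.

H(A) = H(0.28) = 0.8555 bits
H(B) = H(0.71) = 0.8687 bits

Distribution B (p=0.71) is closer to uniform (p=0.5), so it has higher entropy.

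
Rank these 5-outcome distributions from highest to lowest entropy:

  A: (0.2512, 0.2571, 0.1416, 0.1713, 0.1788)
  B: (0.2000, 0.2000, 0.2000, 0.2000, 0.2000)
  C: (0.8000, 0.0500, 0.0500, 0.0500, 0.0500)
B > A > C

Key insight: Entropy is maximized by uniform distributions and minimized by concentrated distributions.

- Uniform distributions have maximum entropy log₂(5) = 2.3219 bits
- The more "peaked" or concentrated a distribution, the lower its entropy

Entropies:
  H(A) = 2.2839 bits
  H(B) = 2.3219 bits
  H(C) = 1.1219 bits

Ranking: B > A > C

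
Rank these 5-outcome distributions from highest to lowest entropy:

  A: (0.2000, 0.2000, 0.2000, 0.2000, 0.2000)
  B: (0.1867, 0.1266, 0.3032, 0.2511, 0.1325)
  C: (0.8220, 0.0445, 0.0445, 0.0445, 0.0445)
A > B > C

Key insight: Entropy is maximized by uniform distributions and minimized by concentrated distributions.

- Uniform distributions have maximum entropy log₂(5) = 2.3219 bits
- The more "peaked" or concentrated a distribution, the lower its entropy

Entropies:
  H(A) = 2.3219 bits
  H(B) = 2.2384 bits
  H(C) = 1.0317 bits

Ranking: A > B > C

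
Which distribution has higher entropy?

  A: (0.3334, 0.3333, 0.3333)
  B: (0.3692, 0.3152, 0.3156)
A

Both distributions are close to uniform, making this a harder comparison.

H(A) = 1.5850 bits
H(B) = 1.5809 bits

The distribution closer to uniform has higher entropy.
Answer: A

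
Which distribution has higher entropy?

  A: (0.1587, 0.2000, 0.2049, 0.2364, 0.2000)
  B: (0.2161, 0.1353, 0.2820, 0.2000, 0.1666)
A

Both distributions are close to uniform, making this a harder comparison.

H(A) = 2.3107 bits
H(B) = 2.2782 bits

The distribution closer to uniform has higher entropy.
Answer: A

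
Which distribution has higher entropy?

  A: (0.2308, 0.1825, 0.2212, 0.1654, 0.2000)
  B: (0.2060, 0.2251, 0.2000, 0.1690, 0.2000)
B

Both distributions are close to uniform, making this a harder comparison.

H(A) = 2.3114 bits
H(B) = 2.3160 bits

The distribution closer to uniform has higher entropy.
Answer: B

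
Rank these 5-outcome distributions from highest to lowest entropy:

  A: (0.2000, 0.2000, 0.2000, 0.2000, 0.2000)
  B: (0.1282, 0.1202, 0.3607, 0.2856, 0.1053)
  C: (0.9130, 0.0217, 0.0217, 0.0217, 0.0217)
A > B > C

Key insight: Entropy is maximized by uniform distributions and minimized by concentrated distributions.

- Uniform distributions have maximum entropy log₂(5) = 2.3219 bits
- The more "peaked" or concentrated a distribution, the lower its entropy

Entropies:
  H(A) = 2.3219 bits
  H(B) = 2.1363 bits
  H(C) = 0.6004 bits

Ranking: A > B > C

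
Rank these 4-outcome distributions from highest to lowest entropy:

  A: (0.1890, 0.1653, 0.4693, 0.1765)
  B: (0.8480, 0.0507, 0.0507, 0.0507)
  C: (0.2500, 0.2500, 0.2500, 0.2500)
C > A > B

Key insight: Entropy is maximized by uniform distributions and minimized by concentrated distributions.

- Uniform distributions have maximum entropy log₂(4) = 2.0000 bits
- The more "peaked" or concentrated a distribution, the lower its entropy

Entropies:
  H(A) = 1.8373 bits
  H(B) = 0.8557 bits
  H(C) = 2.0000 bits

Ranking: C > A > B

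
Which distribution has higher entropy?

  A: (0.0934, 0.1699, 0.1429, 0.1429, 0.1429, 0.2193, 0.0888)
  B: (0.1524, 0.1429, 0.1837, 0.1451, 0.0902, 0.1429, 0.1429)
B

Both distributions are close to uniform, making this a harder comparison.

H(A) = 2.7474 bits
H(B) = 2.7830 bits

The distribution closer to uniform has higher entropy.
Answer: B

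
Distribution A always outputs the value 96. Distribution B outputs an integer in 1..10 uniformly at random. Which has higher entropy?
B

A is deterministic, so H(A) = 0. B is uniform over 10 outcomes, so H(B) = log₂(10) = 3.322 bits. Any distribution with genuine randomness has higher entropy than a deterministic one.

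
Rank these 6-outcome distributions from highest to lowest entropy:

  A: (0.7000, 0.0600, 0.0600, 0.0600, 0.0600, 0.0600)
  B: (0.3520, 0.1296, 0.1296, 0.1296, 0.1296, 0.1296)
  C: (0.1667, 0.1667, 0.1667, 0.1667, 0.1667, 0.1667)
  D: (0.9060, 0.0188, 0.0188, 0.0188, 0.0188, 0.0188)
C > B > A > D

Key insight: Entropy is maximized by uniform distributions and minimized by concentrated distributions.

Entropies:
  H(A) = 1.5779 bits
  H(B) = 2.4405 bits
  H(C) = 2.5850 bits
  H(D) = 0.6679 bits

Ranking: C > B > A > D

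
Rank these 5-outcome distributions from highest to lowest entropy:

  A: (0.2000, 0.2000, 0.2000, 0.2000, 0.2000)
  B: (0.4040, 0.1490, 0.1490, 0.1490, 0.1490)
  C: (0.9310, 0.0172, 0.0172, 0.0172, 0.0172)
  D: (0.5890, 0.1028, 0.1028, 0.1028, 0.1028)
A > B > D > C

Key insight: Entropy is maximized by uniform distributions and minimized by concentrated distributions.

Entropies:
  H(A) = 2.3219 bits
  H(B) = 2.1652 bits
  H(C) = 0.5002 bits
  H(D) = 1.7990 bits

Ranking: A > B > D > C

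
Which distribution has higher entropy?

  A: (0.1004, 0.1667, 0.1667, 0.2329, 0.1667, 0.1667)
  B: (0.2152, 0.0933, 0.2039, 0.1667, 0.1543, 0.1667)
A

Both distributions are close to uniform, making this a harder comparison.

H(A) = 2.5459 bits
H(B) = 2.5416 bits

The distribution closer to uniform has higher entropy.
Answer: A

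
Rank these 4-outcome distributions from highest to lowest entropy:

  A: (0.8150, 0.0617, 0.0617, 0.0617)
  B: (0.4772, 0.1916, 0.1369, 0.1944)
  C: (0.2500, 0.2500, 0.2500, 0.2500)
C > B > A

Key insight: Entropy is maximized by uniform distributions and minimized by concentrated distributions.

- Uniform distributions have maximum entropy log₂(4) = 2.0000 bits
- The more "peaked" or concentrated a distribution, the lower its entropy

Entropies:
  H(A) = 0.9841 bits
  H(B) = 1.8181 bits
  H(C) = 2.0000 bits

Ranking: C > B > A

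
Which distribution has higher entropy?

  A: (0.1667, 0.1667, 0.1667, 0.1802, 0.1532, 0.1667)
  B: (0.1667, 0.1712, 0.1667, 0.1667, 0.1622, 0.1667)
B

Both distributions are close to uniform, making this a harder comparison.

H(A) = 2.5834 bits
H(B) = 2.5848 bits

The distribution closer to uniform has higher entropy.
Answer: B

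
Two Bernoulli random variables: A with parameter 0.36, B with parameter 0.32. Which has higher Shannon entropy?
A

For binary distributions, entropy is maximized at p=0.5 and decreases as p moves toward 0 or 1.

H(A) = H(0.36) = 0.9427 bits
H(B) = H(0.32) = 0.9044 bits

Distribution A (p=0.36) is closer to uniform (p=0.5), so it has higher entropy.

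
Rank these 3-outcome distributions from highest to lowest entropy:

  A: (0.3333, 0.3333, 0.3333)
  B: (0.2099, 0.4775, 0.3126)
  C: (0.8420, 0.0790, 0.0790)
A > B > C

Key insight: Entropy is maximized by uniform distributions and minimized by concentrated distributions.

- Uniform distributions have maximum entropy log₂(3) = 1.5850 bits
- The more "peaked" or concentrated a distribution, the lower its entropy

Entropies:
  H(A) = 1.5850 bits
  H(B) = 1.5064 bits
  H(C) = 0.7875 bits

Ranking: A > B > C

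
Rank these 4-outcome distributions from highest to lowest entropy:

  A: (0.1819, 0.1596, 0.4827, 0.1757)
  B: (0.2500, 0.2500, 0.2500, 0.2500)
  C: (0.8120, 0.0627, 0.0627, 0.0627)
B > A > C

Key insight: Entropy is maximized by uniform distributions and minimized by concentrated distributions.

- Uniform distributions have maximum entropy log₂(4) = 2.0000 bits
- The more "peaked" or concentrated a distribution, the lower its entropy

Entropies:
  H(A) = 1.8179 bits
  H(B) = 2.0000 bits
  H(C) = 0.9952 bits

Ranking: B > A > C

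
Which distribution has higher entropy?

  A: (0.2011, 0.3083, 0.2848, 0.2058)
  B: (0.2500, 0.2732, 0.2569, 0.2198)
B

Both distributions are close to uniform, making this a harder comparison.

H(A) = 1.9741 bits
H(B) = 1.9956 bits

The distribution closer to uniform has higher entropy.
Answer: B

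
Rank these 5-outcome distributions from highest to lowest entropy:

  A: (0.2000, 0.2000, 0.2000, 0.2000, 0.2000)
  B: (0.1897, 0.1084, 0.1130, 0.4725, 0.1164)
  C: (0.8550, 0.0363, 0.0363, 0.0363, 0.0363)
A > B > C

Key insight: Entropy is maximized by uniform distributions and minimized by concentrated distributions.

- Uniform distributions have maximum entropy log₂(5) = 2.3219 bits
- The more "peaked" or concentrated a distribution, the lower its entropy

Entropies:
  H(A) = 2.3219 bits
  H(B) = 2.0301 bits
  H(C) = 0.8872 bits

Ranking: A > B > C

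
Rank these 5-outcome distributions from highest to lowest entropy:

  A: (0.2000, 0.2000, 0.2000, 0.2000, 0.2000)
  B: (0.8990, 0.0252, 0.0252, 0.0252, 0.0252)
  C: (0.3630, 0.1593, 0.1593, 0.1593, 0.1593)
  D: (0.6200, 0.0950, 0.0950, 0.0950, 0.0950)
A > C > D > B

Key insight: Entropy is maximized by uniform distributions and minimized by concentrated distributions.

Entropies:
  H(A) = 2.3219 bits
  H(B) = 0.6742 bits
  H(C) = 2.2191 bits
  H(D) = 1.7180 bits

Ranking: A > C > D > B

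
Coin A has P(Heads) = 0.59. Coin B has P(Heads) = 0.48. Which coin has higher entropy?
B

For binary distributions, entropy is maximized at p=0.5 and decreases as p moves toward 0 or 1.

H(A) = H(0.59) = 0.9765 bits
H(B) = H(0.48) = 0.9988 bits

Distribution B (p=0.48) is closer to uniform (p=0.5), so it has higher entropy.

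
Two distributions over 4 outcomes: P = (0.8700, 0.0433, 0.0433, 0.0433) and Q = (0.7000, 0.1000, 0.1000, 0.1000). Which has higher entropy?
Q

P is highly concentrated on one outcome (87%), making it nearly deterministic. Q spreads its mass more evenly (max 70%). The more spread-out distribution has higher entropy: H(P) ≈ 0.763 bits, H(Q) ≈ 1.357 bits.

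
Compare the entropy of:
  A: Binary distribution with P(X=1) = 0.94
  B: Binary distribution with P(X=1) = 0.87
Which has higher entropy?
B

For binary distributions, entropy is maximized at p=0.5 and decreases as p moves toward 0 or 1.

H(A) = H(0.94) = 0.3274 bits
H(B) = H(0.87) = 0.5574 bits

Distribution B (p=0.87) is closer to uniform (p=0.5), so it has higher entropy.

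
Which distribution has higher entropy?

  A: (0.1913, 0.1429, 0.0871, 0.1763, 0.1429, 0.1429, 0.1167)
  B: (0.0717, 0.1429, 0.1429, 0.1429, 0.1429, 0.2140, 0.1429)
A

Both distributions are close to uniform, making this a harder comparison.

H(A) = 2.7694 bits
H(B) = 2.7539 bits

The distribution closer to uniform has higher entropy.
Answer: A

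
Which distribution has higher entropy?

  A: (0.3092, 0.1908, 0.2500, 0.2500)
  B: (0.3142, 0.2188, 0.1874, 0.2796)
A

Both distributions are close to uniform, making this a harder comparison.

H(A) = 1.9796 bits
H(B) = 1.9712 bits

The distribution closer to uniform has higher entropy.
Answer: A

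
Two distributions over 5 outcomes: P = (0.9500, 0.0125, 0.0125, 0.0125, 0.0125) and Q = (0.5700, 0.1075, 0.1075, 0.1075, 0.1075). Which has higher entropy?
Q

P is highly concentrated on one outcome (95%), making it nearly deterministic. Q spreads its mass more evenly (max 57%). The more spread-out distribution has higher entropy: H(P) ≈ 0.386 bits, H(Q) ≈ 1.846 bits.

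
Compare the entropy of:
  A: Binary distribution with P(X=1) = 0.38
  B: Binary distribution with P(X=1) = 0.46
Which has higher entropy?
B

For binary distributions, entropy is maximized at p=0.5 and decreases as p moves toward 0 or 1.

H(A) = H(0.38) = 0.9580 bits
H(B) = H(0.46) = 0.9954 bits

Distribution B (p=0.46) is closer to uniform (p=0.5), so it has higher entropy.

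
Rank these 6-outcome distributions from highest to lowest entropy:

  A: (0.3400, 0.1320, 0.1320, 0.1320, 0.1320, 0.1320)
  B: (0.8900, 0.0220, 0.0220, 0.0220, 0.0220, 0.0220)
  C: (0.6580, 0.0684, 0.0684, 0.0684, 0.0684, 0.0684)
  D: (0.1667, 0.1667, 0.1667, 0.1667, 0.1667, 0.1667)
D > A > C > B

Key insight: Entropy is maximized by uniform distributions and minimized by concentrated distributions.

Entropies:
  H(A) = 2.4573 bits
  H(B) = 0.7553 bits
  H(C) = 1.7208 bits
  H(D) = 2.5850 bits

Ranking: D > A > C > B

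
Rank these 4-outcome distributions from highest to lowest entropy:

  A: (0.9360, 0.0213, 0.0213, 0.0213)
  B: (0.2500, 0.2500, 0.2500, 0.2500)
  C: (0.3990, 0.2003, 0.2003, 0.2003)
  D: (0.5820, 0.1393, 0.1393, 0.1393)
B > C > D > A

Key insight: Entropy is maximized by uniform distributions and minimized by concentrated distributions.

Entropies:
  H(A) = 0.4446 bits
  H(B) = 2.0000 bits
  H(C) = 1.9229 bits
  H(D) = 1.6430 bits

Ranking: B > C > D > A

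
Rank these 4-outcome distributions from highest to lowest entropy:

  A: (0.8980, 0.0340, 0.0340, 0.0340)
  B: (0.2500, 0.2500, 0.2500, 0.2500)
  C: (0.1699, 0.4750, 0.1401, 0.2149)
B > C > A

Key insight: Entropy is maximized by uniform distributions and minimized by concentrated distributions.

- Uniform distributions have maximum entropy log₂(4) = 2.0000 bits
- The more "peaked" or concentrated a distribution, the lower its entropy

Entropies:
  H(A) = 0.6370 bits
  H(B) = 2.0000 bits
  H(C) = 1.8187 bits

Ranking: B > C > A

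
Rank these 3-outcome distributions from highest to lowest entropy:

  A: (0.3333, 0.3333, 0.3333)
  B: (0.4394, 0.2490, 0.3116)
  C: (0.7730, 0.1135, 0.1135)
A > B > C

Key insight: Entropy is maximized by uniform distributions and minimized by concentrated distributions.

- Uniform distributions have maximum entropy log₂(3) = 1.5850 bits
- The more "peaked" or concentrated a distribution, the lower its entropy

Entropies:
  H(A) = 1.5850 bits
  H(B) = 1.5449 bits
  H(C) = 0.9997 bits

Ranking: A > B > C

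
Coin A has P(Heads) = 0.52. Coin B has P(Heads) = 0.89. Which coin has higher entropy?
A

For binary distributions, entropy is maximized at p=0.5 and decreases as p moves toward 0 or 1.

H(A) = H(0.52) = 0.9988 bits
H(B) = H(0.89) = 0.4999 bits

Distribution A (p=0.52) is closer to uniform (p=0.5), so it has higher entropy.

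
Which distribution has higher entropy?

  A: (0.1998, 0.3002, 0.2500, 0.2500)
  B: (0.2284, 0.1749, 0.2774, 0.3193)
A

Both distributions are close to uniform, making this a harder comparison.

H(A) = 1.9853 bits
H(B) = 1.9656 bits

The distribution closer to uniform has higher entropy.
Answer: A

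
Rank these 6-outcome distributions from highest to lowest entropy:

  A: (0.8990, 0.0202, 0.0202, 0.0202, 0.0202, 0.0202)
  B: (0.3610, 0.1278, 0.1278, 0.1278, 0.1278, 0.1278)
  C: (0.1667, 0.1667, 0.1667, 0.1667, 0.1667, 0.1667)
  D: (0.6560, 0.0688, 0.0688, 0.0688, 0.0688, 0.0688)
C > B > D > A

Key insight: Entropy is maximized by uniform distributions and minimized by concentrated distributions.

Entropies:
  H(A) = 0.7067 bits
  H(B) = 2.4272 bits
  H(C) = 2.5850 bits
  H(D) = 1.7273 bits

Ranking: C > B > D > A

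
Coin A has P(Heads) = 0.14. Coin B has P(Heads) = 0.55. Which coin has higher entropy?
B

For binary distributions, entropy is maximized at p=0.5 and decreases as p moves toward 0 or 1.

H(A) = H(0.14) = 0.5842 bits
H(B) = H(0.55) = 0.9928 bits

Distribution B (p=0.55) is closer to uniform (p=0.5), so it has higher entropy.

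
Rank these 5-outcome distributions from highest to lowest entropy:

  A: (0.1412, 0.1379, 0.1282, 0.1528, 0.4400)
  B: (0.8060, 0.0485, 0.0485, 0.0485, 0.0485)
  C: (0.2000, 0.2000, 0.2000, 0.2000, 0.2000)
C > A > B

Key insight: Entropy is maximized by uniform distributions and minimized by concentrated distributions.

- Uniform distributions have maximum entropy log₂(5) = 2.3219 bits
- The more "peaked" or concentrated a distribution, the lower its entropy

Entropies:
  H(A) = 2.1081 bits
  H(B) = 1.0978 bits
  H(C) = 2.3219 bits

Ranking: C > A > B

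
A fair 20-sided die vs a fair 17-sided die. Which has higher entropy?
20-sided die

Both are uniform distributions; for uniform over n outcomes, H = log₂(n). H(20-sided) = log₂(20) = 4.322 bits and H(17-sided) = log₂(17) = 4.087 bits. More outcomes in a uniform distribution means higher entropy.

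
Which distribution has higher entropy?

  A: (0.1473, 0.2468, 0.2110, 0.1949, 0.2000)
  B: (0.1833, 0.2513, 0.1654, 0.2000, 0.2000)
B

Both distributions are close to uniform, making this a harder comparison.

H(A) = 2.3030 bits
H(B) = 2.3075 bits

The distribution closer to uniform has higher entropy.
Answer: B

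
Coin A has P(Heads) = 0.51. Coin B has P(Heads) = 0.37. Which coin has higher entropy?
A

For binary distributions, entropy is maximized at p=0.5 and decreases as p moves toward 0 or 1.

H(A) = H(0.51) = 0.9997 bits
H(B) = H(0.37) = 0.9507 bits

Distribution A (p=0.51) is closer to uniform (p=0.5), so it has higher entropy.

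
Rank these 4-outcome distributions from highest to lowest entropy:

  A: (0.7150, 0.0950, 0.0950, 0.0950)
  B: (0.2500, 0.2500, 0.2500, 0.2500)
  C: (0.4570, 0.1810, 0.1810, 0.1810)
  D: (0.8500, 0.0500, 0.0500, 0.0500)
B > C > A > D

Key insight: Entropy is maximized by uniform distributions and minimized by concentrated distributions.

Entropies:
  H(A) = 1.3139 bits
  H(B) = 2.0000 bits
  H(C) = 1.8553 bits
  H(D) = 0.8476 bits

Ranking: B > C > A > D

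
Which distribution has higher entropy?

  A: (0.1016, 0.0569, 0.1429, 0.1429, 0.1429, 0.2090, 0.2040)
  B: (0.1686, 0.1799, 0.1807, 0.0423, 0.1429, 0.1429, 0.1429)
B

Both distributions are close to uniform, making this a harder comparison.

H(A) = 2.7133 bits
H(B) = 2.7203 bits

The distribution closer to uniform has higher entropy.
Answer: B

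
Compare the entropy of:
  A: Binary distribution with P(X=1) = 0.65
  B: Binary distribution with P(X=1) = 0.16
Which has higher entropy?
A

For binary distributions, entropy is maximized at p=0.5 and decreases as p moves toward 0 or 1.

H(A) = H(0.65) = 0.9341 bits
H(B) = H(0.16) = 0.6343 bits

Distribution A (p=0.65) is closer to uniform (p=0.5), so it has higher entropy.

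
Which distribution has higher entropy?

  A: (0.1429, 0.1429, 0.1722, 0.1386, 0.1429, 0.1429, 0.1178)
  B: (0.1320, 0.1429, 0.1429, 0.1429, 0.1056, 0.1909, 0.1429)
A

Both distributions are close to uniform, making this a harder comparison.

H(A) = 2.7998 bits
H(B) = 2.7885 bits

The distribution closer to uniform has higher entropy.
Answer: A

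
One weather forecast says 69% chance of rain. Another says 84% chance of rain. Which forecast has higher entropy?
69% forecast

Treat each forecast as a Bernoulli distribution. Binary entropy is maximized at p=0.5 and falls off symmetrically toward 0 or 1. The 69% forecast is closer to 50%, so it is more uncertain. H(69%) ≈ 0.893 bits, H(84%) ≈ 0.634 bits.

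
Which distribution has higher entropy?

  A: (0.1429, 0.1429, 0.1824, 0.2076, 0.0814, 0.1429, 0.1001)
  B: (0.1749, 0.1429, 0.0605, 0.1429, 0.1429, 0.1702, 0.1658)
B

Both distributions are close to uniform, making this a harder comparison.

H(A) = 2.7486 bits
H(B) = 2.7526 bits

The distribution closer to uniform has higher entropy.
Answer: B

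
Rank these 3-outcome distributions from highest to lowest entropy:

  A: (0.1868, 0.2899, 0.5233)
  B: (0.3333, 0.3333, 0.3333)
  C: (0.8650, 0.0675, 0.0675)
B > A > C

Key insight: Entropy is maximized by uniform distributions and minimized by concentrated distributions.

- Uniform distributions have maximum entropy log₂(3) = 1.5850 bits
- The more "peaked" or concentrated a distribution, the lower its entropy

Entropies:
  H(A) = 1.4589 bits
  H(B) = 1.5850 bits
  H(C) = 0.7060 bits

Ranking: B > A > C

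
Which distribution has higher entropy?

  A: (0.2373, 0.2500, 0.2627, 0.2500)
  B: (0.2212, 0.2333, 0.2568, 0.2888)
A

Both distributions are close to uniform, making this a harder comparison.

H(A) = 1.9991 bits
H(B) = 1.9924 bits

The distribution closer to uniform has higher entropy.
Answer: A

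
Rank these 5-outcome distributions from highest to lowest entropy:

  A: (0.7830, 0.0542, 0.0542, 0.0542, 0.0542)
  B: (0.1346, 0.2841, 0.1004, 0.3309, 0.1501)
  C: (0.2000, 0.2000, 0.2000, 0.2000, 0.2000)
C > B > A

Key insight: Entropy is maximized by uniform distributions and minimized by concentrated distributions.

- Uniform distributions have maximum entropy log₂(5) = 2.3219 bits
- The more "peaked" or concentrated a distribution, the lower its entropy

Entropies:
  H(A) = 1.1887 bits
  H(B) = 2.1767 bits
  H(C) = 2.3219 bits

Ranking: C > B > A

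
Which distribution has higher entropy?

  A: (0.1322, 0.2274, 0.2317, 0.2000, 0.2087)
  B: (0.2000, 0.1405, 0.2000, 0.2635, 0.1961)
A

Both distributions are close to uniform, making this a harder comparison.

H(A) = 2.2968 bits
H(B) = 2.2944 bits

The distribution closer to uniform has higher entropy.
Answer: A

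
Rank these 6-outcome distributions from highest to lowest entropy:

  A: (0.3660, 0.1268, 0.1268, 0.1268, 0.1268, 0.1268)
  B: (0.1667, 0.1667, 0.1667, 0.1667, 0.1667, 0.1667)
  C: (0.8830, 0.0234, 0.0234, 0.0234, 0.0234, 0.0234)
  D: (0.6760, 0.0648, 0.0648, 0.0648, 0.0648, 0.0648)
B > A > D > C

Key insight: Entropy is maximized by uniform distributions and minimized by concentrated distributions.

Entropies:
  H(A) = 2.4197 bits
  H(B) = 2.5850 bits
  H(C) = 0.7923 bits
  H(D) = 1.6610 bits

Ranking: B > A > D > C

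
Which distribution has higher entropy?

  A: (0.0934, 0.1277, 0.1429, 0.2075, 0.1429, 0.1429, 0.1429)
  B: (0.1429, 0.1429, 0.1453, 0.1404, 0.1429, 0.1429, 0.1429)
B

Both distributions are close to uniform, making this a harder comparison.

H(A) = 2.7736 bits
H(B) = 2.8073 bits

The distribution closer to uniform has higher entropy.
Answer: B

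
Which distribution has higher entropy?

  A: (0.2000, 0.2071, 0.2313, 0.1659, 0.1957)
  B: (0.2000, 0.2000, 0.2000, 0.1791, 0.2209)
B

Both distributions are close to uniform, making this a harder comparison.

H(A) = 2.3139 bits
H(B) = 2.3188 bits

The distribution closer to uniform has higher entropy.
Answer: B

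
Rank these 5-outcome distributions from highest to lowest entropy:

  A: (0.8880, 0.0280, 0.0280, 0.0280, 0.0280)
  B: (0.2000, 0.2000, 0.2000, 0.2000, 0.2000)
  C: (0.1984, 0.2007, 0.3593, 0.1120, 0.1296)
B > C > A

Key insight: Entropy is maximized by uniform distributions and minimized by concentrated distributions.

- Uniform distributions have maximum entropy log₂(5) = 2.3219 bits
- The more "peaked" or concentrated a distribution, the lower its entropy

Entropies:
  H(A) = 0.7299 bits
  H(B) = 2.3219 bits
  H(C) = 2.1943 bits

Ranking: B > C > A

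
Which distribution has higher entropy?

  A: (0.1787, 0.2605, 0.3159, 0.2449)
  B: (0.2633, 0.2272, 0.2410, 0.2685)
B

Both distributions are close to uniform, making this a harder comparison.

H(A) = 1.9717 bits
H(B) = 1.9967 bits

The distribution closer to uniform has higher entropy.
Answer: B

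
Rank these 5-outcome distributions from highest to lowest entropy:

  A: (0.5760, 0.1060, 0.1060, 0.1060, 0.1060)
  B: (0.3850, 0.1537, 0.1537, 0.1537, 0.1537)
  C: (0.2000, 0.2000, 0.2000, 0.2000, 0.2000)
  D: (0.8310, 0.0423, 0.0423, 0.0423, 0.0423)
C > B > A > D

Key insight: Entropy is maximized by uniform distributions and minimized by concentrated distributions.

Entropies:
  H(A) = 1.8313 bits
  H(B) = 2.1915 bits
  H(C) = 2.3219 bits
  H(D) = 0.9934 bits

Ranking: C > B > A > D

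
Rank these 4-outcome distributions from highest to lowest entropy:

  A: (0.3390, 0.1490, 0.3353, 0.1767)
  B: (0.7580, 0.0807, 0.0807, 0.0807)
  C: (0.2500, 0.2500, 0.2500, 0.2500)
C > A > B

Key insight: Entropy is maximized by uniform distributions and minimized by concentrated distributions.

- Uniform distributions have maximum entropy log₂(4) = 2.0000 bits
- The more "peaked" or concentrated a distribution, the lower its entropy

Entropies:
  H(A) = 1.9088 bits
  H(B) = 1.1819 bits
  H(C) = 2.0000 bits

Ranking: C > A > B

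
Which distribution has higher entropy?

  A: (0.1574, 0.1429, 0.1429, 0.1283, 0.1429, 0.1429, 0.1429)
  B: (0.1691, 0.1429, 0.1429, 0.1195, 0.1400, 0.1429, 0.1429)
A

Both distributions are close to uniform, making this a harder comparison.

H(A) = 2.8052 bits
H(B) = 2.8011 bits

The distribution closer to uniform has higher entropy.
Answer: A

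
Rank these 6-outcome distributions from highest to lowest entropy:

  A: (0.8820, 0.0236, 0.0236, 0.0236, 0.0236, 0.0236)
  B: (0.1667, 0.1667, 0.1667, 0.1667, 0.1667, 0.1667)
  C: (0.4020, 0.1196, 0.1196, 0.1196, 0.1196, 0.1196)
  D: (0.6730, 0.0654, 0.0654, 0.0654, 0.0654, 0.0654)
B > C > D > A

Key insight: Entropy is maximized by uniform distributions and minimized by concentrated distributions.

Entropies:
  H(A) = 0.7976 bits
  H(B) = 2.5850 bits
  H(C) = 2.3606 bits
  H(D) = 1.6711 bits

Ranking: B > C > D > A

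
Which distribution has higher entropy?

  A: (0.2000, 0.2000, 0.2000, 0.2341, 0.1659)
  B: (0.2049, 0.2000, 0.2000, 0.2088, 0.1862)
B

Both distributions are close to uniform, making this a harder comparison.

H(A) = 2.3135 bits
H(B) = 2.3209 bits

The distribution closer to uniform has higher entropy.
Answer: B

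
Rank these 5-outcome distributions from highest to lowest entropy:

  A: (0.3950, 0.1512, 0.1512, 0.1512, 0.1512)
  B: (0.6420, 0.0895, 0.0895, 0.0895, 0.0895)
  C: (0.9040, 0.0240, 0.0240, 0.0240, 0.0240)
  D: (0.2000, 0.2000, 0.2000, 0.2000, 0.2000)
D > A > B > C

Key insight: Entropy is maximized by uniform distributions and minimized by concentrated distributions.

Entropies:
  H(A) = 2.1780 bits
  H(B) = 1.6570 bits
  H(C) = 0.6482 bits
  H(D) = 2.3219 bits

Ranking: D > A > B > C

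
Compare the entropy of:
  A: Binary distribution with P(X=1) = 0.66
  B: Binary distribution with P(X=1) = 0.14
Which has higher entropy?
A

For binary distributions, entropy is maximized at p=0.5 and decreases as p moves toward 0 or 1.

H(A) = H(0.66) = 0.9248 bits
H(B) = H(0.14) = 0.5842 bits

Distribution A (p=0.66) is closer to uniform (p=0.5), so it has higher entropy.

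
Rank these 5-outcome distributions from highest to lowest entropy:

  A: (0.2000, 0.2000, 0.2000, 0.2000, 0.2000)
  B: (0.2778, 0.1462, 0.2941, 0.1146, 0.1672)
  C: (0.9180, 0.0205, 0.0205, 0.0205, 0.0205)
A > B > C

Key insight: Entropy is maximized by uniform distributions and minimized by concentrated distributions.

- Uniform distributions have maximum entropy log₂(5) = 2.3219 bits
- The more "peaked" or concentrated a distribution, the lower its entropy

Entropies:
  H(A) = 2.3219 bits
  H(B) = 2.2279 bits
  H(C) = 0.5732 bits

Ranking: A > B > C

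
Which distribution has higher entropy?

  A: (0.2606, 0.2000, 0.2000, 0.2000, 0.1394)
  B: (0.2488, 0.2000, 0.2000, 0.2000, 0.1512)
B

Both distributions are close to uniform, making this a harder comparison.

H(A) = 2.2950 bits
H(B) = 2.3045 bits

The distribution closer to uniform has higher entropy.
Answer: B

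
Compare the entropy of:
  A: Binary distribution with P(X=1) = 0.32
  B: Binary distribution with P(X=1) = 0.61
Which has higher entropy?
B

For binary distributions, entropy is maximized at p=0.5 and decreases as p moves toward 0 or 1.

H(A) = H(0.32) = 0.9044 bits
H(B) = H(0.61) = 0.9648 bits

Distribution B (p=0.61) is closer to uniform (p=0.5), so it has higher entropy.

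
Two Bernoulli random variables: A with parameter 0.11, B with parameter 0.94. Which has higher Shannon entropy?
A

For binary distributions, entropy is maximized at p=0.5 and decreases as p moves toward 0 or 1.

H(A) = H(0.11) = 0.4999 bits
H(B) = H(0.94) = 0.3274 bits

Distribution A (p=0.11) is closer to uniform (p=0.5), so it has higher entropy.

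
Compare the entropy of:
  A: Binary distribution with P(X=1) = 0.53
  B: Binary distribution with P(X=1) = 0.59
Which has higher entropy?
A

For binary distributions, entropy is maximized at p=0.5 and decreases as p moves toward 0 or 1.

H(A) = H(0.53) = 0.9974 bits
H(B) = H(0.59) = 0.9765 bits

Distribution A (p=0.53) is closer to uniform (p=0.5), so it has higher entropy.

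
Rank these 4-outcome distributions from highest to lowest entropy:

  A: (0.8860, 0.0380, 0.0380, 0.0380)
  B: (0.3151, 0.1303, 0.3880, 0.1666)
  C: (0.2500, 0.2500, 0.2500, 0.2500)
C > B > A

Key insight: Entropy is maximized by uniform distributions and minimized by concentrated distributions.

- Uniform distributions have maximum entropy log₂(4) = 2.0000 bits
- The more "peaked" or concentrated a distribution, the lower its entropy

Entropies:
  H(A) = 0.6926 bits
  H(B) = 1.8688 bits
  H(C) = 2.0000 bits

Ranking: C > B > A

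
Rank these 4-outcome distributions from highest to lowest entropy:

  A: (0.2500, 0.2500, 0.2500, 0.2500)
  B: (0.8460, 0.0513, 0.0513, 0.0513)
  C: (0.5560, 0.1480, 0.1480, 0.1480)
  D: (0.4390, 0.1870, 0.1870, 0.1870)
A > D > C > B

Key insight: Entropy is maximized by uniform distributions and minimized by concentrated distributions.

Entropies:
  H(A) = 2.0000 bits
  H(B) = 0.8638 bits
  H(C) = 1.6947 bits
  H(D) = 1.8784 bits

Ranking: A > D > C > B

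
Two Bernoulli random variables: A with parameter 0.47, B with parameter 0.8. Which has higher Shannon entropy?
A

For binary distributions, entropy is maximized at p=0.5 and decreases as p moves toward 0 or 1.

H(A) = H(0.47) = 0.9974 bits
H(B) = H(0.8) = 0.7219 bits

Distribution A (p=0.47) is closer to uniform (p=0.5), so it has higher entropy.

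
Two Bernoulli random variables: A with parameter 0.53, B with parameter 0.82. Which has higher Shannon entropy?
A

For binary distributions, entropy is maximized at p=0.5 and decreases as p moves toward 0 or 1.

H(A) = H(0.53) = 0.9974 bits
H(B) = H(0.82) = 0.6801 bits

Distribution A (p=0.53) is closer to uniform (p=0.5), so it has higher entropy.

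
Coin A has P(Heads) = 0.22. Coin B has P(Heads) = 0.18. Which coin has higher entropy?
A

For binary distributions, entropy is maximized at p=0.5 and decreases as p moves toward 0 or 1.

H(A) = H(0.22) = 0.7602 bits
H(B) = H(0.18) = 0.6801 bits

Distribution A (p=0.22) is closer to uniform (p=0.5), so it has higher entropy.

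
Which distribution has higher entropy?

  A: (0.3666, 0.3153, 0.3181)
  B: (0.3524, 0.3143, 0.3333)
B

Both distributions are close to uniform, making this a harder comparison.

H(A) = 1.5814 bits
H(B) = 1.5834 bits

The distribution closer to uniform has higher entropy.
Answer: B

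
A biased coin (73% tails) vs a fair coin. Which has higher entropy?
Fair coin

The fair coin is uniform (p=0.5), maximizing binary entropy at 1 bit. The biased coin has H(0.73) ≈ 0.841 bits — its outcome is more predictable, so its entropy is lower.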